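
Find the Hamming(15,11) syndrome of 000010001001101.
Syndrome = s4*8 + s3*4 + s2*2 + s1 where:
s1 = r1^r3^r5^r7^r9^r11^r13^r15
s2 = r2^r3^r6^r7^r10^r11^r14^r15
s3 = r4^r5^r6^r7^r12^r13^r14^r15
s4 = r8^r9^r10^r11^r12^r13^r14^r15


s1=0, s2=1, s3=0, s4=0

Syndrome = 2 (error at position 2)


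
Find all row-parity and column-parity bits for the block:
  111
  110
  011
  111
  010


Row parities: 10011
Column parities: 111

Row P: 10011, Col P: 111, Corner: 1


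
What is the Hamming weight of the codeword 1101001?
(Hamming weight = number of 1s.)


Counting 1s in 1101001

4


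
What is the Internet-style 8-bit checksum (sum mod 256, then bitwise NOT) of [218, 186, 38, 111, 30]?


Sum = 583 mod 256 = 71
Complement = 184

184


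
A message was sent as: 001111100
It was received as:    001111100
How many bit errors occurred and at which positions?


XOR: 000000000

0 errors (received matches sent)


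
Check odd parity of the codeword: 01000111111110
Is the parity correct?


Number of 1s: 9

Yes, parity is correct (9 ones)


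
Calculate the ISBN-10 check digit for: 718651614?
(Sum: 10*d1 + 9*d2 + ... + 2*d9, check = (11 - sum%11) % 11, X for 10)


Weighted sum: 255
255 mod 11 = 2

Check digit: 9


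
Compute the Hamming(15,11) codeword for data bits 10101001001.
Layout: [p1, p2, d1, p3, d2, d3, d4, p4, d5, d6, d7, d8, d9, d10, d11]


Parity bits: p1=1, p2=1, p3=1, p4=1

111101011001001


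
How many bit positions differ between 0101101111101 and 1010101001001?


XOR: 1111000110100
Count of 1s: 7

7


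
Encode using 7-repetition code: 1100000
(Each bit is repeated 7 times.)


Each bit -> 7 copies

1111111111111100000000000000000000000000000000000


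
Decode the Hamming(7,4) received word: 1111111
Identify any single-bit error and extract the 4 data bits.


Syndrome = 0: no error detected

Data: 1111 (no errors)


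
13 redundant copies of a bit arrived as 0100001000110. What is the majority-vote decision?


Ones: 4 out of 13
Threshold: 7

0 (4/13 voted 1)


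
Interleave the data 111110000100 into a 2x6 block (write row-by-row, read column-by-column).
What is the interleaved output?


Matrix:
  111110
  000100
Read columns: 101010111000

101010111000


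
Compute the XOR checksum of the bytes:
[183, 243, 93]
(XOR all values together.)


XOR chain: 183 ^ 243 ^ 93 = 25

25


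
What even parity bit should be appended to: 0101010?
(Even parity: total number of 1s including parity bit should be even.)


Number of 1s in data: 3
Parity bit: 1

1


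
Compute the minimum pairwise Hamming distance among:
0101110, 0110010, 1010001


Comparing all pairs, minimum distance: 3
Can detect 2 errors, correct 1 errors

3


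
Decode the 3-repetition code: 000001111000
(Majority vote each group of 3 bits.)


Groups: 000, 001, 111, 000
Majority votes: 0010

0010


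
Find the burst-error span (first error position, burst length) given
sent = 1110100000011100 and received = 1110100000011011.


XOR: 0000000000000111

Burst at position 13, length 3


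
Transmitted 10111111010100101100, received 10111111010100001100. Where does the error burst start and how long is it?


XOR: 00000000000000100000

Burst at position 14, length 1


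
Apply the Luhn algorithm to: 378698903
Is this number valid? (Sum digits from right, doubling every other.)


Luhn sum = 47
47 mod 10 = 7

Invalid (Luhn sum mod 10 = 7)


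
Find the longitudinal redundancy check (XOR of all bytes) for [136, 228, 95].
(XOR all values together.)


XOR chain: 136 ^ 228 ^ 95 = 51

51


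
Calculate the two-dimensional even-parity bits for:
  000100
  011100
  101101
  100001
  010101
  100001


Row parities: 110010
Column parities: 100000

Row P: 110010, Col P: 100000, Corner: 1


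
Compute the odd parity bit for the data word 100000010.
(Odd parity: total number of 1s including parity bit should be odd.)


Number of 1s in data: 2
Parity bit: 1

1


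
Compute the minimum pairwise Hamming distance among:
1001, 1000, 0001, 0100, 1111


Comparing all pairs, minimum distance: 1
Can detect 0 errors, correct 0 errors

1


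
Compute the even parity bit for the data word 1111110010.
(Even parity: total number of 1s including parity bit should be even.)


Number of 1s in data: 7
Parity bit: 1

1


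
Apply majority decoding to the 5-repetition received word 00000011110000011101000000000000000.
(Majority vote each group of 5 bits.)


Groups: 00000, 01111, 00000, 11101, 00000, 00000, 00000
Majority votes: 0101000

0101000


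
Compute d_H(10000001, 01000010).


XOR: 11000011
Count of 1s: 4

4


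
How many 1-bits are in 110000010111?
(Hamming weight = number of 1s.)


Counting 1s in 110000010111

6


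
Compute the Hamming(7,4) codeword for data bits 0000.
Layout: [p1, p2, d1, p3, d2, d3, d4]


Parity bits: p1=0, p2=0, p3=0

0000000


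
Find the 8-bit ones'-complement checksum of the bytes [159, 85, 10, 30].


Sum = 284 mod 256 = 28
Complement = 227

227


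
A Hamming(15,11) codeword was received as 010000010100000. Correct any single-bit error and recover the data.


Syndrome = 0: no error detected

Data: 00000100000 (no errors)


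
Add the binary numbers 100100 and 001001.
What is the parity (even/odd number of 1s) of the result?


100100 = 36
001001 = 9
Sum = 45 = 101101
1s count = 4

even parity (4 ones in 101101)


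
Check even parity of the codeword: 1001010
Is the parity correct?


Number of 1s: 3

No, parity error (3 ones)


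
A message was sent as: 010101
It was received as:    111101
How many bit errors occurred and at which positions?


XOR: 101000

2 error(s) at position(s): 0, 2


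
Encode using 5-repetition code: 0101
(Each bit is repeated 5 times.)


Each bit -> 5 copies

00000111110000011111


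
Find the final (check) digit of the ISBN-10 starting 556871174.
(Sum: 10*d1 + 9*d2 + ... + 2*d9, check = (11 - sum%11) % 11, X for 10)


Weighted sum: 279
279 mod 11 = 4

Check digit: 7


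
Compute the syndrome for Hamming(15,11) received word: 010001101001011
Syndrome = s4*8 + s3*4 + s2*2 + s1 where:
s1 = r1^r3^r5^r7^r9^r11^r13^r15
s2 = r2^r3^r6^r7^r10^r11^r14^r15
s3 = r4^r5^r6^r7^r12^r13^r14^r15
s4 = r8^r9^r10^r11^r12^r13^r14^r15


s1=1, s2=1, s3=1, s4=0

Syndrome = 7 (error at position 7)


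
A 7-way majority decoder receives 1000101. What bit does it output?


Ones: 3 out of 7
Threshold: 4

0 (3/7 voted 1)


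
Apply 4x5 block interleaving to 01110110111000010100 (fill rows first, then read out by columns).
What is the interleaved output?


Matrix:
  01110
  11011
  10000
  10100
Read columns: 01111100100111000100

01111100100111000100


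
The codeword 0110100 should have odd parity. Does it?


Number of 1s: 3

Yes, parity is correct (3 ones)


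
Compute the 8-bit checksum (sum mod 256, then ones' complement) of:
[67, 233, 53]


Sum = 353 mod 256 = 97
Complement = 158

158


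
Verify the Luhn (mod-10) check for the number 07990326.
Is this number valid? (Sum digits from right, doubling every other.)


Luhn sum = 38
38 mod 10 = 8

Invalid (Luhn sum mod 10 = 8)


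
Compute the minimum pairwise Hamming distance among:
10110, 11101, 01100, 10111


Comparing all pairs, minimum distance: 1
Can detect 0 errors, correct 0 errors

1


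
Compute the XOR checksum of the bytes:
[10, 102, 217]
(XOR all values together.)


XOR chain: 10 ^ 102 ^ 217 = 181

181


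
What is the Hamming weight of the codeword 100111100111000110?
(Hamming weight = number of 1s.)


Counting 1s in 100111100111000110

10


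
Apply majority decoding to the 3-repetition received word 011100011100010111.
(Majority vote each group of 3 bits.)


Groups: 011, 100, 011, 100, 010, 111
Majority votes: 101001

101001


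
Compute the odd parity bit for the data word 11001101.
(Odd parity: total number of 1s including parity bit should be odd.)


Number of 1s in data: 5
Parity bit: 0

0


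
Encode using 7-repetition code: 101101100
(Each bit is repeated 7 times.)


Each bit -> 7 copies

111111100000001111111111111100000001111111111111100000000000000


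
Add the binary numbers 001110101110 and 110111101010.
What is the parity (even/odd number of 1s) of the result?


001110101110 = 942
110111101010 = 3562
Sum = 4504 = 1000110011000
1s count = 5

odd parity (5 ones in 1000110011000)


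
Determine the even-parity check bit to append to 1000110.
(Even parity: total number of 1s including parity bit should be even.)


Number of 1s in data: 3
Parity bit: 1

1


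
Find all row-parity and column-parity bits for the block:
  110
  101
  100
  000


Row parities: 0010
Column parities: 111

Row P: 0010, Col P: 111, Corner: 1


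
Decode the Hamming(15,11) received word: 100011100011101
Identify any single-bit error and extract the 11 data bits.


Syndrome = 0: no error detected

Data: 01110011101 (no errors)


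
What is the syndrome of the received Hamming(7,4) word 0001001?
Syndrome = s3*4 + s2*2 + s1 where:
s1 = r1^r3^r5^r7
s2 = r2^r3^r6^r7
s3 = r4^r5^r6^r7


s1=1, s2=1, s3=0

Syndrome = 3 (error at position 3)


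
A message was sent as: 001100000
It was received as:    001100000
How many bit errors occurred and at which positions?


XOR: 000000000

0 errors (received matches sent)


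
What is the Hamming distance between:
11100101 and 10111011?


XOR: 01011110
Count of 1s: 5

5


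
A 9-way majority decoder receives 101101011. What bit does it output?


Ones: 6 out of 9
Threshold: 5

1 (6/9 voted 1)


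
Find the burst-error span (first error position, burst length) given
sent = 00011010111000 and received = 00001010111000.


XOR: 00010000000000

Burst at position 3, length 1


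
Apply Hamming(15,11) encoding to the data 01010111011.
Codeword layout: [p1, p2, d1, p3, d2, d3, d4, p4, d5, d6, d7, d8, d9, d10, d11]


Parity bits: p1=0, p2=1, p3=1, p4=1

010110110111011


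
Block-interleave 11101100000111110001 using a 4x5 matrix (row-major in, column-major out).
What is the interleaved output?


Matrix:
  11101
  10000
  01111
  10001
Read columns: 11011010101000101011

11011010101000101011


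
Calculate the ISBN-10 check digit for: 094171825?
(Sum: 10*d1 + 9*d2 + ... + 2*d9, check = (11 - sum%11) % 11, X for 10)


Weighted sum: 215
215 mod 11 = 6

Check digit: 5


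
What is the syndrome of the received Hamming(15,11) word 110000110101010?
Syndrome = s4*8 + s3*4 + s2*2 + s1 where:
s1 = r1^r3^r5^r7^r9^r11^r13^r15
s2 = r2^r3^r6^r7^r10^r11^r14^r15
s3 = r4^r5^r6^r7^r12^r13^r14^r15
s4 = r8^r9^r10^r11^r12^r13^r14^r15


s1=0, s2=0, s3=1, s4=0

Syndrome = 4 (error at position 4)


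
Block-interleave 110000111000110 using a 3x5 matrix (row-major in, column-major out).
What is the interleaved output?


Matrix:
  11000
  01110
  00110
Read columns: 100110011011000

100110011011000


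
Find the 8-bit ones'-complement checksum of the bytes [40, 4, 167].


Sum = 211 mod 256 = 211
Complement = 44

44


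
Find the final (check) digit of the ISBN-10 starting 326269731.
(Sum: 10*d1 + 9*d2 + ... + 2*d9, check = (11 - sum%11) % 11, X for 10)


Weighted sum: 230
230 mod 11 = 10

Check digit: 1


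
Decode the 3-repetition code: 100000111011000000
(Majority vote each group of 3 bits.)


Groups: 100, 000, 111, 011, 000, 000
Majority votes: 001100

001100


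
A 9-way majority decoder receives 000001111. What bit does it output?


Ones: 4 out of 9
Threshold: 5

0 (4/9 voted 1)


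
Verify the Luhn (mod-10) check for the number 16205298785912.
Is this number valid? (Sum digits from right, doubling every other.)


Luhn sum = 59
59 mod 10 = 9

Invalid (Luhn sum mod 10 = 9)


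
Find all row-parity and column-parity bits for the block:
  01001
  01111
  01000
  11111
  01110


Row parities: 00111
Column parities: 11111

Row P: 00111, Col P: 11111, Corner: 1


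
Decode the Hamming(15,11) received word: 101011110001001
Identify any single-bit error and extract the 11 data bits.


Syndrome = 13: error at position 13

Data: 11110001101 (corrected bit 13)


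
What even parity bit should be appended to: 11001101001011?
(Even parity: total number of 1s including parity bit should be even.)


Number of 1s in data: 8
Parity bit: 0

0


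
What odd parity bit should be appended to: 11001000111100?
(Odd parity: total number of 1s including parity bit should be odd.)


Number of 1s in data: 7
Parity bit: 0

0


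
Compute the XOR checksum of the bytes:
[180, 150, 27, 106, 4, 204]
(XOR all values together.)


XOR chain: 180 ^ 150 ^ 27 ^ 106 ^ 4 ^ 204 = 155

155


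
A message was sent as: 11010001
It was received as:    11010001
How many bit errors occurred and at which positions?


XOR: 00000000

0 errors (received matches sent)


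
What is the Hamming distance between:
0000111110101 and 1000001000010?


XOR: 1000110110111
Count of 1s: 8

8


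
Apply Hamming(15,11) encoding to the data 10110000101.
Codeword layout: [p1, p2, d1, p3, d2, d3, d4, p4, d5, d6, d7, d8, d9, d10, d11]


Parity bits: p1=0, p2=0, p3=0, p4=0

001001100000101


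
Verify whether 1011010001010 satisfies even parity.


Number of 1s: 6

Yes, parity is correct (6 ones)


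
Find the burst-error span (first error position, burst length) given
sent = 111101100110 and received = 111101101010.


XOR: 000000001100

Burst at position 8, length 2


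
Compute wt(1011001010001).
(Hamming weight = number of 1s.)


Counting 1s in 1011001010001

6


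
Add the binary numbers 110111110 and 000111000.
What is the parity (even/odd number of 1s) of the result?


110111110 = 446
000111000 = 56
Sum = 502 = 111110110
1s count = 7

odd parity (7 ones in 111110110)


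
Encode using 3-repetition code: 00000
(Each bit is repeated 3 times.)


Each bit -> 3 copies

000000000000000


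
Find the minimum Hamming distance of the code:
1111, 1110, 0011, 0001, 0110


Comparing all pairs, minimum distance: 1
Can detect 0 errors, correct 0 errors

1


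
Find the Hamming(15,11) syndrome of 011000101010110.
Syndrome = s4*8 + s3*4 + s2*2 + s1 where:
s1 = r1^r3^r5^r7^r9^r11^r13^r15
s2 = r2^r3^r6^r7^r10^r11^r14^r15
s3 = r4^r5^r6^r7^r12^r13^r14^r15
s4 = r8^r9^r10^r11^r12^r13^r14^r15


s1=1, s2=1, s3=1, s4=0

Syndrome = 7 (error at position 7)


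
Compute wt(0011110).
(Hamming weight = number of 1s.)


Counting 1s in 0011110

4


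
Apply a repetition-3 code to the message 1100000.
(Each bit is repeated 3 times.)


Each bit -> 3 copies

111111000000000000000


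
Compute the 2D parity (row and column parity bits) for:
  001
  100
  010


Row parities: 111
Column parities: 111

Row P: 111, Col P: 111, Corner: 1


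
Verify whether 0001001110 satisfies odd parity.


Number of 1s: 4

No, parity error (4 ones)


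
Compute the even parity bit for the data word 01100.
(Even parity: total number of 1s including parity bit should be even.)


Number of 1s in data: 2
Parity bit: 0

0


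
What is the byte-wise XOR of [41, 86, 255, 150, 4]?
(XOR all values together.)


XOR chain: 41 ^ 86 ^ 255 ^ 150 ^ 4 = 18

18


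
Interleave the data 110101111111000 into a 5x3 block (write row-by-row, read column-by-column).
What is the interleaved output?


Matrix:
  110
  101
  111
  111
  000
Read columns: 111101011001110

111101011001110


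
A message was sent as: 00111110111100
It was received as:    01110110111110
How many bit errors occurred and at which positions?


XOR: 01001000000010

3 error(s) at position(s): 1, 4, 12


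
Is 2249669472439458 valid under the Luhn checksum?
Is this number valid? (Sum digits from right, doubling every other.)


Luhn sum = 85
85 mod 10 = 5

Invalid (Luhn sum mod 10 = 5)


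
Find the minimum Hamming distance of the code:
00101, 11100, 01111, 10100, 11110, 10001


Comparing all pairs, minimum distance: 1
Can detect 0 errors, correct 0 errors

1


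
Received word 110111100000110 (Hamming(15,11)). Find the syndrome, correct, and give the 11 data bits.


Syndrome = 0: no error detected

Data: 01110000110 (no errors)


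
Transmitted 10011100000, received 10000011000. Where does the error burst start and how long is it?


XOR: 00011111000

Burst at position 3, length 5


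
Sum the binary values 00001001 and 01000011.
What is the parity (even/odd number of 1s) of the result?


00001001 = 9
01000011 = 67
Sum = 76 = 1001100
1s count = 3

odd parity (3 ones in 1001100)


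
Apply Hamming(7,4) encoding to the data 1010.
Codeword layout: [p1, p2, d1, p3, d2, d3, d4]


Parity bits: p1=1, p2=0, p3=1

1011010


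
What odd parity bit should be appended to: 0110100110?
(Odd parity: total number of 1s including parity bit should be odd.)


Number of 1s in data: 5
Parity bit: 0

0


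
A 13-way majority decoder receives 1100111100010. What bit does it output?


Ones: 7 out of 13
Threshold: 7

1 (7/13 voted 1)


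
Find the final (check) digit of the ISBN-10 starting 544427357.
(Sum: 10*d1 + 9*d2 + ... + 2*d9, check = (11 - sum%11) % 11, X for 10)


Weighted sum: 234
234 mod 11 = 3

Check digit: 8


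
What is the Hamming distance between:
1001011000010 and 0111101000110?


XOR: 1110110000100
Count of 1s: 6

6


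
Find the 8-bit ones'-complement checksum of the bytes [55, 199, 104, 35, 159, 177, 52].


Sum = 781 mod 256 = 13
Complement = 242

242


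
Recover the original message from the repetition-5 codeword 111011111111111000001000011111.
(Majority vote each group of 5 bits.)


Groups: 11101, 11111, 11111, 00000, 10000, 11111
Majority votes: 111001

111001


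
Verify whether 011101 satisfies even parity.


Number of 1s: 4

Yes, parity is correct (4 ones)


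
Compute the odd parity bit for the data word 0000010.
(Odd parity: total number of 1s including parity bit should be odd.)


Number of 1s in data: 1
Parity bit: 0

0


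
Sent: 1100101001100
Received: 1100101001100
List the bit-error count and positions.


XOR: 0000000000000

0 errors (received matches sent)


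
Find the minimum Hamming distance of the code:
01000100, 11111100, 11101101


Comparing all pairs, minimum distance: 2
Can detect 1 errors, correct 0 errors

2


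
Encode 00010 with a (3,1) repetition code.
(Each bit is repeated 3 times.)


Each bit -> 3 copies

000000000111000


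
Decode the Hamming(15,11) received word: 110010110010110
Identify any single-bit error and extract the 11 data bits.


Syndrome = 1: error at position 1

Data: 01010010110 (corrected bit 1)


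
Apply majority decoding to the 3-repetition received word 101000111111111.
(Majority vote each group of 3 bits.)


Groups: 101, 000, 111, 111, 111
Majority votes: 10111

10111


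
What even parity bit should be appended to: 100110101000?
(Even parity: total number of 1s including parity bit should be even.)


Number of 1s in data: 5
Parity bit: 1

1


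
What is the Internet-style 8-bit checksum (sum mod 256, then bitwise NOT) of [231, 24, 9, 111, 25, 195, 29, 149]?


Sum = 773 mod 256 = 5
Complement = 250

250


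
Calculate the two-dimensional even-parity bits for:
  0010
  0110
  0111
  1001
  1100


Row parities: 10100
Column parities: 0110

Row P: 10100, Col P: 0110, Corner: 0


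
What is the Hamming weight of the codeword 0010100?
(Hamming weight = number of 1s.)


Counting 1s in 0010100

2


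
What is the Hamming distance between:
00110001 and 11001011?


XOR: 11111010
Count of 1s: 6

6


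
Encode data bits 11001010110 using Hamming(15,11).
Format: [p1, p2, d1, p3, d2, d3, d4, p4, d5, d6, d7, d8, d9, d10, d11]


Parity bits: p1=1, p2=1, p3=1, p4=0

111110001010110


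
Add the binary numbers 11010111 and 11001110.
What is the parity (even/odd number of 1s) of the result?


11010111 = 215
11001110 = 206
Sum = 421 = 110100101
1s count = 5

odd parity (5 ones in 110100101)


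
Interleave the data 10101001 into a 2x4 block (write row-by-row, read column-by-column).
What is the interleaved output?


Matrix:
  1010
  1001
Read columns: 11001001

11001001


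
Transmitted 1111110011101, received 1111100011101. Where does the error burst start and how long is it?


XOR: 0000010000000

Burst at position 5, length 1


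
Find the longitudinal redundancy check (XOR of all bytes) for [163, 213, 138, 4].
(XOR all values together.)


XOR chain: 163 ^ 213 ^ 138 ^ 4 = 248

248


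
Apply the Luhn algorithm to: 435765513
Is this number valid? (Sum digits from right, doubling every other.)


Luhn sum = 37
37 mod 10 = 7

Invalid (Luhn sum mod 10 = 7)


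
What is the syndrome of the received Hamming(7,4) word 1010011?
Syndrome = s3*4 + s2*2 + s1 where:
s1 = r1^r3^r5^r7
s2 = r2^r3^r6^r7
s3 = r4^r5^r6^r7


s1=1, s2=1, s3=0

Syndrome = 3 (error at position 3)


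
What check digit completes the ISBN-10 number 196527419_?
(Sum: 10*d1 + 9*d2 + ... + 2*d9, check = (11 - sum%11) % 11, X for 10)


Weighted sum: 258
258 mod 11 = 5

Check digit: 6


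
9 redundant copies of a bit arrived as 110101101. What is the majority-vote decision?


Ones: 6 out of 9
Threshold: 5

1 (6/9 voted 1)


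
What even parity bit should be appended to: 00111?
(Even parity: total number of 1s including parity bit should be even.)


Number of 1s in data: 3
Parity bit: 1

1


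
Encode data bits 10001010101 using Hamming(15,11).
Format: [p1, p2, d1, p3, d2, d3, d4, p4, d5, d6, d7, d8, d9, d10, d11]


Parity bits: p1=1, p2=1, p3=0, p4=0

111000001010101


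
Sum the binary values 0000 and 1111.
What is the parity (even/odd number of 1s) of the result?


0000 = 0
1111 = 15
Sum = 15 = 1111
1s count = 4

even parity (4 ones in 1111)


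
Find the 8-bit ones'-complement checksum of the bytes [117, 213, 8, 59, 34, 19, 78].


Sum = 528 mod 256 = 16
Complement = 239

239


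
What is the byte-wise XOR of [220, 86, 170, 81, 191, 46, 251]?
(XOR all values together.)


XOR chain: 220 ^ 86 ^ 170 ^ 81 ^ 191 ^ 46 ^ 251 = 27

27


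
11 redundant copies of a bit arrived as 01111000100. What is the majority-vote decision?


Ones: 5 out of 11
Threshold: 6

0 (5/11 voted 1)


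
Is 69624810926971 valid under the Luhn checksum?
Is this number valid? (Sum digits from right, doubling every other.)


Luhn sum = 64
64 mod 10 = 4

Invalid (Luhn sum mod 10 = 4)


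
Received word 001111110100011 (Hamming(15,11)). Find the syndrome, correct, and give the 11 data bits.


Syndrome = 0: no error detected

Data: 11110100011 (no errors)


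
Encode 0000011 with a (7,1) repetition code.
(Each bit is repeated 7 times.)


Each bit -> 7 copies

0000000000000000000000000000000000011111111111111


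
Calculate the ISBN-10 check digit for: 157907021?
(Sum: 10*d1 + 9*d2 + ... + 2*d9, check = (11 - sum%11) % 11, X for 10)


Weighted sum: 217
217 mod 11 = 8

Check digit: 3


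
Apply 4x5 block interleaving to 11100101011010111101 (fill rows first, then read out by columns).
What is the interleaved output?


Matrix:
  11100
  10101
  10101
  11101
Read columns: 11111001111100000111

11111001111100000111


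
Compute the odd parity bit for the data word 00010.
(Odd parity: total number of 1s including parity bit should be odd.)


Number of 1s in data: 1
Parity bit: 0

0


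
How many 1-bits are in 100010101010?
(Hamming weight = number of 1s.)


Counting 1s in 100010101010

5


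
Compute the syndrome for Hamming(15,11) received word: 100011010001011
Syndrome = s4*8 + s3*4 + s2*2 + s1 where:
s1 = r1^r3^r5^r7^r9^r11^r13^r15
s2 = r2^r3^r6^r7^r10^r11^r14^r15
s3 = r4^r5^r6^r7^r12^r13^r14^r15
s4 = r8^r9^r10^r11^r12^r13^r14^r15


s1=1, s2=1, s3=1, s4=0

Syndrome = 7 (error at position 7)


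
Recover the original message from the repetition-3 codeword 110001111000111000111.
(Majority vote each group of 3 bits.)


Groups: 110, 001, 111, 000, 111, 000, 111
Majority votes: 1010101

1010101


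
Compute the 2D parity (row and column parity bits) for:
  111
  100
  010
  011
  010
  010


Row parities: 111011
Column parities: 010

Row P: 111011, Col P: 010, Corner: 1


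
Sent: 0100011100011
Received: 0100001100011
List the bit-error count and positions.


XOR: 0000010000000

1 error(s) at position(s): 5


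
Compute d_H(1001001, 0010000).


XOR: 1011001
Count of 1s: 4

4


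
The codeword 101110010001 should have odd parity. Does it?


Number of 1s: 6

No, parity error (6 ones)


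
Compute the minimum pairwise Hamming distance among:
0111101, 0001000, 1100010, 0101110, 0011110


Comparing all pairs, minimum distance: 2
Can detect 1 errors, correct 0 errors

2


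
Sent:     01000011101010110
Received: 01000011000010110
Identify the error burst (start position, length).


XOR: 00000000101000000

Burst at position 8, length 3


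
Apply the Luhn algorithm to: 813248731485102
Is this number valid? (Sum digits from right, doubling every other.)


Luhn sum = 62
62 mod 10 = 2

Invalid (Luhn sum mod 10 = 2)


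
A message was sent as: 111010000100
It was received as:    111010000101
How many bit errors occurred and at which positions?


XOR: 000000000001

1 error(s) at position(s): 11


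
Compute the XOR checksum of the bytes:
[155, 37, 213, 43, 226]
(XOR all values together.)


XOR chain: 155 ^ 37 ^ 213 ^ 43 ^ 226 = 162

162


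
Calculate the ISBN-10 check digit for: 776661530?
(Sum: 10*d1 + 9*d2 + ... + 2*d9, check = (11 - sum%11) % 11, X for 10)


Weighted sum: 293
293 mod 11 = 7

Check digit: 4


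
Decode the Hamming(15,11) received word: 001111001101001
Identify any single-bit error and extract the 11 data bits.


Syndrome = 4: error at position 4

Data: 11101101001 (corrected bit 4)


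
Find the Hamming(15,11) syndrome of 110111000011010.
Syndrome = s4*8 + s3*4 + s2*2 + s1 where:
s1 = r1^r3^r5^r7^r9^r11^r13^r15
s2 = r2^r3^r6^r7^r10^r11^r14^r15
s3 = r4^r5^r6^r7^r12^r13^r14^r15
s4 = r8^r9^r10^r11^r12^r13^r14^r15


s1=1, s2=0, s3=1, s4=1

Syndrome = 13 (error at position 13)


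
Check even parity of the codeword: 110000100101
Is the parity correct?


Number of 1s: 5

No, parity error (5 ones)


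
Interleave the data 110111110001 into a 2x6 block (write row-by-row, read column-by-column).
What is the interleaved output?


Matrix:
  110111
  110001
Read columns: 111100101011

111100101011


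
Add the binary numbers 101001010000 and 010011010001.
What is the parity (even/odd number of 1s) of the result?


101001010000 = 2640
010011010001 = 1233
Sum = 3873 = 111100100001
1s count = 6

even parity (6 ones in 111100100001)


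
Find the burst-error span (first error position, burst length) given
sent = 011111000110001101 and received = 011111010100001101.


XOR: 000000010010000000

Burst at position 7, length 4


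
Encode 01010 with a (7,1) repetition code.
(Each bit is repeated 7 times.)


Each bit -> 7 copies

00000001111111000000011111110000000


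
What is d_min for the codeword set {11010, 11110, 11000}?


Comparing all pairs, minimum distance: 1
Can detect 0 errors, correct 0 errors

1


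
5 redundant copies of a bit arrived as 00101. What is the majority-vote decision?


Ones: 2 out of 5
Threshold: 3

0 (2/5 voted 1)


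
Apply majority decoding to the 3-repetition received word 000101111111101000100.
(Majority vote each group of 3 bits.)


Groups: 000, 101, 111, 111, 101, 000, 100
Majority votes: 0111100

0111100


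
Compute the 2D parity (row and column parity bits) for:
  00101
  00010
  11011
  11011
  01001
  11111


Row parities: 010001
Column parities: 10001

Row P: 010001, Col P: 10001, Corner: 0


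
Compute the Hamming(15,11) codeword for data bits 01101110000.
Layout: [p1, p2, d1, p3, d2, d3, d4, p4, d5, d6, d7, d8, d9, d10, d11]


Parity bits: p1=1, p2=1, p3=0, p4=1

110011011110000


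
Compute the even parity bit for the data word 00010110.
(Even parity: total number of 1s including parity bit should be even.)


Number of 1s in data: 3
Parity bit: 1

1


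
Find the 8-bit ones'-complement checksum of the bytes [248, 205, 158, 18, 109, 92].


Sum = 830 mod 256 = 62
Complement = 193

193


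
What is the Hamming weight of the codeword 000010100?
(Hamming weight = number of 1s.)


Counting 1s in 000010100

2


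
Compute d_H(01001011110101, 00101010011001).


XOR: 01100001101100
Count of 1s: 6

6


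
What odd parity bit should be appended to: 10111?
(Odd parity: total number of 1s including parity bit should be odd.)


Number of 1s in data: 4
Parity bit: 1

1


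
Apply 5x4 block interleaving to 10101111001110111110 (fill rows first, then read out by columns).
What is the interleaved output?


Matrix:
  1010
  1111
  0011
  1011
  1110
Read columns: 11011010011111101110

11011010011111101110


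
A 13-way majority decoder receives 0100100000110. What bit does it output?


Ones: 4 out of 13
Threshold: 7

0 (4/13 voted 1)


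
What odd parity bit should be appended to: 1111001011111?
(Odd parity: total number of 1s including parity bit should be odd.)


Number of 1s in data: 10
Parity bit: 1

1


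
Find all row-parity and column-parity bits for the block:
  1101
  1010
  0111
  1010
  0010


Row parities: 10101
Column parities: 1000

Row P: 10101, Col P: 1000, Corner: 1


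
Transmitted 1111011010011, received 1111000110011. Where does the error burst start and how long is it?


XOR: 0000011100000

Burst at position 5, length 3


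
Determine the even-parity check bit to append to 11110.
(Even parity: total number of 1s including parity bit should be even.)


Number of 1s in data: 4
Parity bit: 0

0


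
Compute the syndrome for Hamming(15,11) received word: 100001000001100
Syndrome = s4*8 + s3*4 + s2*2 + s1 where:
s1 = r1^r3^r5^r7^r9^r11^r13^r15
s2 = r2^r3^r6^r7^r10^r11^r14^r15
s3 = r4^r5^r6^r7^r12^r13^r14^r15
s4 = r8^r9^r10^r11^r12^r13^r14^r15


s1=0, s2=1, s3=1, s4=0

Syndrome = 6 (error at position 6)


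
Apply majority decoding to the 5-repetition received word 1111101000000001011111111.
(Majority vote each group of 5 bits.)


Groups: 11111, 01000, 00000, 10111, 11111
Majority votes: 10011

10011


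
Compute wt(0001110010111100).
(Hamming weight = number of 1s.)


Counting 1s in 0001110010111100

8


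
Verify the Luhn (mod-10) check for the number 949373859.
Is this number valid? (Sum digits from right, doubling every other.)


Luhn sum = 63
63 mod 10 = 3

Invalid (Luhn sum mod 10 = 3)


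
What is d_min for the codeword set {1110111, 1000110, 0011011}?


Comparing all pairs, minimum distance: 3
Can detect 2 errors, correct 1 errors

3


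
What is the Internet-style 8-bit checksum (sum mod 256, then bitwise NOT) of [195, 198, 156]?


Sum = 549 mod 256 = 37
Complement = 218

218


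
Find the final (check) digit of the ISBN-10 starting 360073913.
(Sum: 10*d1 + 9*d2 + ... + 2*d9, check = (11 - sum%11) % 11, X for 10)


Weighted sum: 186
186 mod 11 = 10

Check digit: 1


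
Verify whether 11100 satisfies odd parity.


Number of 1s: 3

Yes, parity is correct (3 ones)


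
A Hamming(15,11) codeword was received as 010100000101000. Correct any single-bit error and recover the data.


Syndrome = 0: no error detected

Data: 00000101000 (no errors)


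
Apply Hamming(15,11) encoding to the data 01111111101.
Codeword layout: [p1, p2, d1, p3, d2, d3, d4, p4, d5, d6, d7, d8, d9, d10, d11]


Parity bits: p1=0, p2=1, p3=0, p4=0

010011101111101


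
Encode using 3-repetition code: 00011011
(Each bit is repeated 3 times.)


Each bit -> 3 copies

000000000111111000111111


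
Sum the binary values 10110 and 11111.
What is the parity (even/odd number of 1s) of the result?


10110 = 22
11111 = 31
Sum = 53 = 110101
1s count = 4

even parity (4 ones in 110101)


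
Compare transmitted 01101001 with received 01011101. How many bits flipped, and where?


XOR: 00110100

3 error(s) at position(s): 2, 3, 5


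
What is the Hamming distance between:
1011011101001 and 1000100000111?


XOR: 0011111101110
Count of 1s: 9

9


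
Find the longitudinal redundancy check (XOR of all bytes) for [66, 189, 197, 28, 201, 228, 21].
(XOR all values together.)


XOR chain: 66 ^ 189 ^ 197 ^ 28 ^ 201 ^ 228 ^ 21 = 30

30


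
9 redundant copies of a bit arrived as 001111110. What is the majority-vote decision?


Ones: 6 out of 9
Threshold: 5

1 (6/9 voted 1)


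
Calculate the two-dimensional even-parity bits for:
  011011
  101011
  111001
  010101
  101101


Row parities: 00010
Column parities: 110001

Row P: 00010, Col P: 110001, Corner: 1


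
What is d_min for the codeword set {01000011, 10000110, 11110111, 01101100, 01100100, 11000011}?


Comparing all pairs, minimum distance: 1
Can detect 0 errors, correct 0 errors

1


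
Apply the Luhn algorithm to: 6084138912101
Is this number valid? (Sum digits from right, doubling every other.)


Luhn sum = 53
53 mod 10 = 3

Invalid (Luhn sum mod 10 = 3)


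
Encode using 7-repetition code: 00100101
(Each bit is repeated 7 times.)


Each bit -> 7 copies

00000000000000111111100000000000000111111100000001111111


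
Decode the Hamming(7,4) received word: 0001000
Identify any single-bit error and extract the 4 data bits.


Syndrome = 4: error at position 4

Data: 0000 (corrected bit 4)


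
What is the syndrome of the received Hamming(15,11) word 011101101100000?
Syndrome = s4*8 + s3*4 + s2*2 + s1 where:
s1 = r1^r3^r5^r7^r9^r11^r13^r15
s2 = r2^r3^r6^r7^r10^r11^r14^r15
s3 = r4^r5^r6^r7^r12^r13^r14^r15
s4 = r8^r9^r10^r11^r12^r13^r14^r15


s1=1, s2=1, s3=1, s4=0

Syndrome = 7 (error at position 7)


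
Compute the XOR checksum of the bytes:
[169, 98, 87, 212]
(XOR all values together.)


XOR chain: 169 ^ 98 ^ 87 ^ 212 = 72

72


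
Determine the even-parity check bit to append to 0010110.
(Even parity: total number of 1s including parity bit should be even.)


Number of 1s in data: 3
Parity bit: 1

1


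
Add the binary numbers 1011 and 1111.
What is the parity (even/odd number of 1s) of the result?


1011 = 11
1111 = 15
Sum = 26 = 11010
1s count = 3

odd parity (3 ones in 11010)


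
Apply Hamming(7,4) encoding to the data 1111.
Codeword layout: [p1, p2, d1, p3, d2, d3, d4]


Parity bits: p1=1, p2=1, p3=1

1111111


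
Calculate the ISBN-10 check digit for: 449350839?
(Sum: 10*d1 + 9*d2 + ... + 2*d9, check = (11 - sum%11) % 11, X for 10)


Weighted sum: 258
258 mod 11 = 5

Check digit: 6


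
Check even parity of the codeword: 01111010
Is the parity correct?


Number of 1s: 5

No, parity error (5 ones)


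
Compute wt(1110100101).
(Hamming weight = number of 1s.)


Counting 1s in 1110100101

6


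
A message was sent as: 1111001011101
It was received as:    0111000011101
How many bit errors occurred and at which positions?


XOR: 1000001000000

2 error(s) at position(s): 0, 6


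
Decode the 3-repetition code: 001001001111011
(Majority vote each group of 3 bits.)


Groups: 001, 001, 001, 111, 011
Majority votes: 00011

00011


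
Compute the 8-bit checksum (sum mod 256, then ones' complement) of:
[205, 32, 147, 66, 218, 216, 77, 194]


Sum = 1155 mod 256 = 131
Complement = 124

124


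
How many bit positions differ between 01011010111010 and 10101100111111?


XOR: 11110110000101
Count of 1s: 8

8


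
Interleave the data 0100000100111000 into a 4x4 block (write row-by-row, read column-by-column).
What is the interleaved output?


Matrix:
  0100
  0001
  0011
  1000
Read columns: 0001100000100110

0001100000100110


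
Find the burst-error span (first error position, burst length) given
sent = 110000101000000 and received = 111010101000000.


XOR: 001010000000000

Burst at position 2, length 3


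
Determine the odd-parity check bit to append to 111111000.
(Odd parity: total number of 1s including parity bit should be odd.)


Number of 1s in data: 6
Parity bit: 1

1


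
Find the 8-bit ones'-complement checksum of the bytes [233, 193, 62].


Sum = 488 mod 256 = 232
Complement = 23

23


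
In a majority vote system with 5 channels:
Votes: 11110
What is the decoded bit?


Ones: 4 out of 5
Threshold: 3

1 (4/5 voted 1)


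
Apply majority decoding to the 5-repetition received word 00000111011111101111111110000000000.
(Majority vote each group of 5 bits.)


Groups: 00000, 11101, 11111, 01111, 11111, 00000, 00000
Majority votes: 0111100

0111100


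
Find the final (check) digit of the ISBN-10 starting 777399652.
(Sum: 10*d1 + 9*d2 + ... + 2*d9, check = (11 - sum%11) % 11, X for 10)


Weighted sum: 352
352 mod 11 = 0

Check digit: 0


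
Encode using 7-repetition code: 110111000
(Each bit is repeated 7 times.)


Each bit -> 7 copies

111111111111110000000111111111111111111111000000000000000000000


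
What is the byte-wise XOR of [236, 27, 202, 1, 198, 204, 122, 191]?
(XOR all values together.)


XOR chain: 236 ^ 27 ^ 202 ^ 1 ^ 198 ^ 204 ^ 122 ^ 191 = 243

243


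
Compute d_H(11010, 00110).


XOR: 11100
Count of 1s: 3

3


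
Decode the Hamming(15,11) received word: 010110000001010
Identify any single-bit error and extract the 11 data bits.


Syndrome = 1: error at position 1

Data: 01000001010 (corrected bit 1)


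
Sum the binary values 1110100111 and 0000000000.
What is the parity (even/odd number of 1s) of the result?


1110100111 = 935
0000000000 = 0
Sum = 935 = 1110100111
1s count = 7

odd parity (7 ones in 1110100111)


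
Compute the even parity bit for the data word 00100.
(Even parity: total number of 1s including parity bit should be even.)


Number of 1s in data: 1
Parity bit: 1

1


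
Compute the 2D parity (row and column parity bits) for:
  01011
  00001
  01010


Row parities: 110
Column parities: 00000

Row P: 110, Col P: 00000, Corner: 0


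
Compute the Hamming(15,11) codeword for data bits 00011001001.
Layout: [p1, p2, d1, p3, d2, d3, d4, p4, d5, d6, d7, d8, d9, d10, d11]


Parity bits: p1=1, p2=0, p3=1, p4=1

100100111001001


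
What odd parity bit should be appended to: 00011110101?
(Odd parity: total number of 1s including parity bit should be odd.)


Number of 1s in data: 6
Parity bit: 1

1


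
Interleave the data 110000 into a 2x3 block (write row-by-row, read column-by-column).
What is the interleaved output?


Matrix:
  110
  000
Read columns: 101000

101000


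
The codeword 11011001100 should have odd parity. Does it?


Number of 1s: 6

No, parity error (6 ones)


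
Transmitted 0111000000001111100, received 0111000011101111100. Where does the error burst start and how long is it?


XOR: 0000000011100000000

Burst at position 8, length 3


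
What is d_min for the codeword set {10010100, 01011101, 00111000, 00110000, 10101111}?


Comparing all pairs, minimum distance: 1
Can detect 0 errors, correct 0 errors

1


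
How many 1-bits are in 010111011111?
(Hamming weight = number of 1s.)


Counting 1s in 010111011111

9


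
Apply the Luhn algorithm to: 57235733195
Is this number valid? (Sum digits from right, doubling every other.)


Luhn sum = 52
52 mod 10 = 2

Invalid (Luhn sum mod 10 = 2)


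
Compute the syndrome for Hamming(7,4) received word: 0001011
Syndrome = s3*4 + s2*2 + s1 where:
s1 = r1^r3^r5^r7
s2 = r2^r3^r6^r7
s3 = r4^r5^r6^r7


s1=1, s2=0, s3=1

Syndrome = 5 (error at position 5)
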